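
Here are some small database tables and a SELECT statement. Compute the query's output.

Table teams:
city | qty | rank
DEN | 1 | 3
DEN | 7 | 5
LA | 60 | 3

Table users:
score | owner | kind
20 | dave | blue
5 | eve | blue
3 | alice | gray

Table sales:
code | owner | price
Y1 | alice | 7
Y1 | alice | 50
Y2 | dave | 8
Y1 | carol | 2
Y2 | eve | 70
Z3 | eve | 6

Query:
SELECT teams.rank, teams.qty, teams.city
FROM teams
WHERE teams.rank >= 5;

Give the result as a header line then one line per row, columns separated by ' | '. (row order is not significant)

== RESULT ==
teams.rank | teams.qty | teams.city
5 | 7 | DEN

Derivation:
After WHERE (1 rows):
teams.city | teams.qty | teams.rank
DEN | 7 | 5
After SELECT (1 rows):
teams.rank | teams.qty | teams.city
5 | 7 | DEN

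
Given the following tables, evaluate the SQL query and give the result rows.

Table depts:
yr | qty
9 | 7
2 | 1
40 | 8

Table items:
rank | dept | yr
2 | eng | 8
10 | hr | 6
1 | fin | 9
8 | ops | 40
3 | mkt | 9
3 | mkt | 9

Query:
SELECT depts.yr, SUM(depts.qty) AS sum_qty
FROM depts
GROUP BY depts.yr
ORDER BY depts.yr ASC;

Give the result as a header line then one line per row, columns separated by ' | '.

== RESULT ==
depts.yr | sum_qty
2 | 1
9 | 7
40 | 8

Derivation:
After GROUP BY (3 rows):
depts.yr | sum_qty
9 | 7
2 | 1
40 | 8
After ORDER BY (3 rows):
depts.yr | sum_qty
2 | 1
9 | 7
40 | 8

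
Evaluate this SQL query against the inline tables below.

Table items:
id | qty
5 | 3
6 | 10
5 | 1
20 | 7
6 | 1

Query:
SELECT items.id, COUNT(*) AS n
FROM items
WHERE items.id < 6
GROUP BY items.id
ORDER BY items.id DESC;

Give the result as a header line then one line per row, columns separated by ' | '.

After WHERE (2 rows):
items.id | items.qty
5 | 3
5 | 1
After GROUP BY (1 rows):
items.id | n
5 | 2
After ORDER BY (1 rows):
items.id | n
5 | 2

== RESULT ==
items.id | n
5 | 2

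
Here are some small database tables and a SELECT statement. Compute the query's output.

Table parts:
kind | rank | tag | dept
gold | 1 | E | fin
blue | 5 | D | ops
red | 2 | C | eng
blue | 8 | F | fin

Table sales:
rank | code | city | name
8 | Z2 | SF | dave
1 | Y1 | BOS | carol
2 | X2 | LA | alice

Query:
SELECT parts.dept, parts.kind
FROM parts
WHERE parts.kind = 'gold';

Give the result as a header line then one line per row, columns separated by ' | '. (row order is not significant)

After WHERE (1 rows):
parts.kind | parts.rank | parts.tag | parts.dept
gold | 1 | E | fin
After SELECT (1 rows):
parts.dept | parts.kind
fin | gold

== RESULT ==
parts.dept | parts.kind
fin | gold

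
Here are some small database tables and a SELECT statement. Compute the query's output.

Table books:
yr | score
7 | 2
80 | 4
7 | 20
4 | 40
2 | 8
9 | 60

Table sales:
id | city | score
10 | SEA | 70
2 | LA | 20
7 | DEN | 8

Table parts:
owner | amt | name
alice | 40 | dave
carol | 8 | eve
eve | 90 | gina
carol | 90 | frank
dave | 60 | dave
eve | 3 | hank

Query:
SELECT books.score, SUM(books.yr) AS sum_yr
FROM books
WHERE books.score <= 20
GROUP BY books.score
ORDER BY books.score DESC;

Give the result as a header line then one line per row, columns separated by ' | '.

== RESULT ==
books.score | sum_yr
20 | 7
8 | 2
4 | 80
2 | 7

Derivation:
After WHERE (4 rows):
books.yr | books.score
7 | 2
80 | 4
7 | 20
2 | 8
After GROUP BY (4 rows):
books.score | sum_yr
2 | 7
4 | 80
20 | 7
8 | 2
After ORDER BY (4 rows):
books.score | sum_yr
20 | 7
8 | 2
4 | 80
2 | 7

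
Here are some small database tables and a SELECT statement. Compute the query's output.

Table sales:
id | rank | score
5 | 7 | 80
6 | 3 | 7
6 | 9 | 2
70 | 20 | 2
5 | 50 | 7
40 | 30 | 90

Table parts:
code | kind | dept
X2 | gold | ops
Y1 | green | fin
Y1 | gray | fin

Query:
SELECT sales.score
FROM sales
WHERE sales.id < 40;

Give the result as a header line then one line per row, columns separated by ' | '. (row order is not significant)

== RESULT ==
sales.score
80
7
2
7

Derivation:
After WHERE (4 rows):
sales.id | sales.rank | sales.score
5 | 7 | 80
6 | 3 | 7
6 | 9 | 2
5 | 50 | 7
After SELECT (4 rows):
sales.score
80
7
2
7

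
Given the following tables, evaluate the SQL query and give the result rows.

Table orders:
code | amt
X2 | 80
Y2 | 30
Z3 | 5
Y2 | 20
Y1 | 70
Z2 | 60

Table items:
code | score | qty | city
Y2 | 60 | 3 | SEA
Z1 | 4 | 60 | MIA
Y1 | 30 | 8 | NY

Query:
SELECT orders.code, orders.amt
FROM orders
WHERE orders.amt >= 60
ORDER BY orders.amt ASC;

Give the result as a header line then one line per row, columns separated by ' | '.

== RESULT ==
orders.code | orders.amt
Z2 | 60
Y1 | 70
X2 | 80

Derivation:
After WHERE (3 rows):
orders.code | orders.amt
X2 | 80
Y1 | 70
Z2 | 60
After SELECT (3 rows):
orders.code | orders.amt
X2 | 80
Y1 | 70
Z2 | 60
After ORDER BY (3 rows):
orders.code | orders.amt
Z2 | 60
Y1 | 70
X2 | 80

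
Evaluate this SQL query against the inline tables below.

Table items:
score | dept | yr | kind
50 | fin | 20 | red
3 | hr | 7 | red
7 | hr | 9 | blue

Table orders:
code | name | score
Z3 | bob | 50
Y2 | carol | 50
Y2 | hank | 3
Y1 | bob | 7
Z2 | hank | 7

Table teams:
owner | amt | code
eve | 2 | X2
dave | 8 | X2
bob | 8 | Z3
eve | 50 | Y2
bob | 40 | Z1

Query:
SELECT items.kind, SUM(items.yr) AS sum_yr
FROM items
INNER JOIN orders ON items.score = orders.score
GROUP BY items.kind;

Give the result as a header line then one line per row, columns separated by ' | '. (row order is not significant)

== RESULT ==
items.kind | sum_yr
red | 47
blue | 18

Derivation:
After JOIN orders (5 rows):
items.score | items.dept | items.yr | items.kind | orders.code | orders.name | orders.score
50 | fin | 20 | red | Z3 | bob | 50
50 | fin | 20 | red | Y2 | carol | 50
3 | hr | 7 | red | Y2 | hank | 3
7 | hr | 9 | blue | Y1 | bob | 7
7 | hr | 9 | blue | Z2 | hank | 7
After GROUP BY (2 rows):
items.kind | sum_yr
red | 47
blue | 18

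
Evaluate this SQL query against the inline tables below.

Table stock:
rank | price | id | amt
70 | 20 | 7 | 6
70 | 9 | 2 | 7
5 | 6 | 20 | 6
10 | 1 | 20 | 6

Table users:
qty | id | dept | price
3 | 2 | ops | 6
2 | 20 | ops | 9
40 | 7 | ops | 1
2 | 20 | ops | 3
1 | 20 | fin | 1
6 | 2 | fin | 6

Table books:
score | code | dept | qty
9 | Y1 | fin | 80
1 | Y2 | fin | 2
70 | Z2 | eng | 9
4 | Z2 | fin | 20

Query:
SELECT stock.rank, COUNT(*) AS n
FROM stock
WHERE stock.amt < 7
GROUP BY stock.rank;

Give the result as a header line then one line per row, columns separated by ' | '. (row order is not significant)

After WHERE (3 rows):
stock.rank | stock.price | stock.id | stock.amt
70 | 20 | 7 | 6
5 | 6 | 20 | 6
10 | 1 | 20 | 6
After GROUP BY (3 rows):
stock.rank | n
70 | 1
5 | 1
10 | 1

== RESULT ==
stock.rank | n
70 | 1
5 | 1
10 | 1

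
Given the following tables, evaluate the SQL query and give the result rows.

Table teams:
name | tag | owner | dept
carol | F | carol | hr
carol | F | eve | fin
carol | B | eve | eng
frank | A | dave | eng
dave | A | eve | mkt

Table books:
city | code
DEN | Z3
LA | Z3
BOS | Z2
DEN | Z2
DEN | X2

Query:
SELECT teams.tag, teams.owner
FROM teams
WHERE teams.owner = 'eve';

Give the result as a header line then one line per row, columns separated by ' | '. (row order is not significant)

== RESULT ==
teams.tag | teams.owner
F | eve
B | eve
A | eve

Derivation:
After WHERE (3 rows):
teams.name | teams.tag | teams.owner | teams.dept
carol | F | eve | fin
carol | B | eve | eng
dave | A | eve | mkt
After SELECT (3 rows):
teams.tag | teams.owner
F | eve
B | eve
A | eve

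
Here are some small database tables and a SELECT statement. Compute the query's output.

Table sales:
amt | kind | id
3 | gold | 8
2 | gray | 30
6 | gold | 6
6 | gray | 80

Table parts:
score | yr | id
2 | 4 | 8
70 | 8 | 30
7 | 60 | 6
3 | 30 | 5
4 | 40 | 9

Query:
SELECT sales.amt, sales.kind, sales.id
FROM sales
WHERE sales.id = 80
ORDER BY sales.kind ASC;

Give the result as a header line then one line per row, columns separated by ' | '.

After WHERE (1 rows):
sales.amt | sales.kind | sales.id
6 | gray | 80
After SELECT (1 rows):
sales.amt | sales.kind | sales.id
6 | gray | 80
After ORDER BY (1 rows):
sales.amt | sales.kind | sales.id
6 | gray | 80

== RESULT ==
sales.amt | sales.kind | sales.id
6 | gray | 80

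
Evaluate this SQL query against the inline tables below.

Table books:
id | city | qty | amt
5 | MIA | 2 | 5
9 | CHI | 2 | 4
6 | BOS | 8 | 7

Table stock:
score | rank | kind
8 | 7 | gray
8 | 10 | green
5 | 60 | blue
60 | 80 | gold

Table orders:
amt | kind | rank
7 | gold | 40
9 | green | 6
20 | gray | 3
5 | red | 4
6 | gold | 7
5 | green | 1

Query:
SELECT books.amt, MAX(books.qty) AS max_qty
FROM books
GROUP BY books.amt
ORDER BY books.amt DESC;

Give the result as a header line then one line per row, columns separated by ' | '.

After GROUP BY (3 rows):
books.amt | max_qty
5 | 2
4 | 2
7 | 8
After ORDER BY (3 rows):
books.amt | max_qty
7 | 8
5 | 2
4 | 2

== RESULT ==
books.amt | max_qty
7 | 8
5 | 2
4 | 2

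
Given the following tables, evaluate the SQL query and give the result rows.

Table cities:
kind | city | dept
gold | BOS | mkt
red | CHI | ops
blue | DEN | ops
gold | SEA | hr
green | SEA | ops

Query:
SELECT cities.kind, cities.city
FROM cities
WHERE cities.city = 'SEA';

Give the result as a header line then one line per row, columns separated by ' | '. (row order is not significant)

== RESULT ==
cities.kind | cities.city
gold | SEA
green | SEA

Derivation:
After WHERE (2 rows):
cities.kind | cities.city | cities.dept
gold | SEA | hr
green | SEA | ops
After SELECT (2 rows):
cities.kind | cities.city
gold | SEA
green | SEA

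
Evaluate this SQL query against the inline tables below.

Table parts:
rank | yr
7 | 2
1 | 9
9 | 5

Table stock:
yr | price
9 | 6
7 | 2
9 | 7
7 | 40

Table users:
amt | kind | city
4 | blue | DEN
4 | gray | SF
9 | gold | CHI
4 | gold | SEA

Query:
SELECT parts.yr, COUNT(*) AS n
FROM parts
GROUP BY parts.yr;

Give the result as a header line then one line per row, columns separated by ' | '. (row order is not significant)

== RESULT ==
parts.yr | n
2 | 1
9 | 1
5 | 1

Derivation:
After GROUP BY (3 rows):
parts.yr | n
2 | 1
9 | 1
5 | 1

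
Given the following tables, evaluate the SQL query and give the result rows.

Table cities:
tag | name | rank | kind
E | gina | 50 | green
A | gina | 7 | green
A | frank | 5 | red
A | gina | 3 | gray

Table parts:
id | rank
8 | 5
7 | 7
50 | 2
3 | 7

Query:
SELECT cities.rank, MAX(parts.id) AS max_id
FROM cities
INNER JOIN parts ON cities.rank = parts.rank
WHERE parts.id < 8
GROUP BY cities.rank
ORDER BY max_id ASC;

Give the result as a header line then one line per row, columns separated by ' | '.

After JOIN parts (3 rows):
cities.tag | cities.name | cities.rank | cities.kind | parts.id | parts.rank
A | gina | 7 | green | 7 | 7
A | gina | 7 | green | 3 | 7
A | frank | 5 | red | 8 | 5
After WHERE (2 rows):
cities.tag | cities.name | cities.rank | cities.kind | parts.id | parts.rank
A | gina | 7 | green | 7 | 7
A | gina | 7 | green | 3 | 7
After GROUP BY (1 rows):
cities.rank | max_id
7 | 7
After ORDER BY (1 rows):
cities.rank | max_id
7 | 7

== RESULT ==
cities.rank | max_id
7 | 7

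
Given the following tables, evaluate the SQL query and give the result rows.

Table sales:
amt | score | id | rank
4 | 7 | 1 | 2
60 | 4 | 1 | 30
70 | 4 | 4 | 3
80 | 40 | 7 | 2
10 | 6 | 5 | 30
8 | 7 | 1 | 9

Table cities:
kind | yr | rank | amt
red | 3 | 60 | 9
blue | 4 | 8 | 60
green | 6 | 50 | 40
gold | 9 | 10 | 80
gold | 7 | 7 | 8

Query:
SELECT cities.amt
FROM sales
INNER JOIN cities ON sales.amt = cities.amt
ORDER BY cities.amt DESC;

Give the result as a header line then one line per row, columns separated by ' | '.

After JOIN cities (3 rows):
sales.amt | sales.score | sales.id | sales.rank | cities.kind | cities.yr | cities.rank | cities.amt
60 | 4 | 1 | 30 | blue | 4 | 8 | 60
80 | 40 | 7 | 2 | gold | 9 | 10 | 80
8 | 7 | 1 | 9 | gold | 7 | 7 | 8
After SELECT (3 rows):
cities.amt
60
80
8
After ORDER BY (3 rows):
cities.amt
80
60
8

== RESULT ==
cities.amt
80
60
8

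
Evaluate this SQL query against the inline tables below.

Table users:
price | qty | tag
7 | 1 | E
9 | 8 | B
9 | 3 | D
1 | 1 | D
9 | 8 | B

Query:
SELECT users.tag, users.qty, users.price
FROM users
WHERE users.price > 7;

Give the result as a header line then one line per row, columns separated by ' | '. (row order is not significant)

== RESULT ==
users.tag | users.qty | users.price
B | 8 | 9
D | 3 | 9
B | 8 | 9

Derivation:
After WHERE (3 rows):
users.price | users.qty | users.tag
9 | 8 | B
9 | 3 | D
9 | 8 | B
After SELECT (3 rows):
users.tag | users.qty | users.price
B | 8 | 9
D | 3 | 9
B | 8 | 9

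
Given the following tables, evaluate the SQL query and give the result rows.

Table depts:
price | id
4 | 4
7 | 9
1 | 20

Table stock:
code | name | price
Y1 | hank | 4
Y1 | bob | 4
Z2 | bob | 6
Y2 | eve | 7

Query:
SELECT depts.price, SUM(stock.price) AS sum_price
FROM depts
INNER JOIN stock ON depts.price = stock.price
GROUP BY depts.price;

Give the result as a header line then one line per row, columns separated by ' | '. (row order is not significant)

After JOIN stock (3 rows):
depts.price | depts.id | stock.code | stock.name | stock.price
4 | 4 | Y1 | hank | 4
4 | 4 | Y1 | bob | 4
7 | 9 | Y2 | eve | 7
After GROUP BY (2 rows):
depts.price | sum_price
4 | 8
7 | 7

== RESULT ==
depts.price | sum_price
4 | 8
7 | 7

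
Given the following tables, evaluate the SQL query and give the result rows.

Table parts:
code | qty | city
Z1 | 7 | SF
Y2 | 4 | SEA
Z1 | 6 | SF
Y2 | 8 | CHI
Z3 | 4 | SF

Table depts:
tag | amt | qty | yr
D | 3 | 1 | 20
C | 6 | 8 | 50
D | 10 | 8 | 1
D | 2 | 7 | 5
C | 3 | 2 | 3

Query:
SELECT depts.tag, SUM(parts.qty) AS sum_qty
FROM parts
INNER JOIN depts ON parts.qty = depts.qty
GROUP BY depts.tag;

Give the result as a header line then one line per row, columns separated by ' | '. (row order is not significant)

== RESULT ==
depts.tag | sum_qty
D | 15
C | 8

Derivation:
After JOIN depts (3 rows):
parts.code | parts.qty | parts.city | depts.tag | depts.amt | depts.qty | depts.yr
Z1 | 7 | SF | D | 2 | 7 | 5
Y2 | 8 | CHI | C | 6 | 8 | 50
Y2 | 8 | CHI | D | 10 | 8 | 1
After GROUP BY (2 rows):
depts.tag | sum_qty
D | 15
C | 8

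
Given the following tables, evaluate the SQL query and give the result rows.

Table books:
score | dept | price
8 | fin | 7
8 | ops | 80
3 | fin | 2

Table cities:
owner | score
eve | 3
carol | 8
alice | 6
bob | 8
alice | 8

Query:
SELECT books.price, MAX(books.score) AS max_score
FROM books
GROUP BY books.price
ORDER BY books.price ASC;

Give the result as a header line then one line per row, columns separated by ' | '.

== RESULT ==
books.price | max_score
2 | 3
7 | 8
80 | 8

Derivation:
After GROUP BY (3 rows):
books.price | max_score
7 | 8
80 | 8
2 | 3
After ORDER BY (3 rows):
books.price | max_score
2 | 3
7 | 8
80 | 8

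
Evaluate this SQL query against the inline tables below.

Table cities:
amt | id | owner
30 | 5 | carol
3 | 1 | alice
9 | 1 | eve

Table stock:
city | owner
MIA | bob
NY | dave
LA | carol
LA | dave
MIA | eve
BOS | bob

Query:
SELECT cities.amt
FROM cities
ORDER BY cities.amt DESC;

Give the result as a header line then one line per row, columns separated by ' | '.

== RESULT ==
cities.amt
30
9
3

Derivation:
After SELECT (3 rows):
cities.amt
30
3
9
After ORDER BY (3 rows):
cities.amt
30
9
3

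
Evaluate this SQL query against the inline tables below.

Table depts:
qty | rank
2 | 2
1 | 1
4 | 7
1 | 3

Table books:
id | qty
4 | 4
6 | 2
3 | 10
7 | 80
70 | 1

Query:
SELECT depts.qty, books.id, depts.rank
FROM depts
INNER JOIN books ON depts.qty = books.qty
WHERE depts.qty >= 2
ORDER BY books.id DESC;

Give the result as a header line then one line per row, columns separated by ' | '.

== RESULT ==
depts.qty | books.id | depts.rank
2 | 6 | 2
4 | 4 | 7

Derivation:
After JOIN books (4 rows):
depts.qty | depts.rank | books.id | books.qty
2 | 2 | 6 | 2
1 | 1 | 70 | 1
4 | 7 | 4 | 4
1 | 3 | 70 | 1
After WHERE (2 rows):
depts.qty | depts.rank | books.id | books.qty
2 | 2 | 6 | 2
4 | 7 | 4 | 4
After SELECT (2 rows):
depts.qty | books.id | depts.rank
2 | 6 | 2
4 | 4 | 7
After ORDER BY (2 rows):
depts.qty | books.id | depts.rank
2 | 6 | 2
4 | 4 | 7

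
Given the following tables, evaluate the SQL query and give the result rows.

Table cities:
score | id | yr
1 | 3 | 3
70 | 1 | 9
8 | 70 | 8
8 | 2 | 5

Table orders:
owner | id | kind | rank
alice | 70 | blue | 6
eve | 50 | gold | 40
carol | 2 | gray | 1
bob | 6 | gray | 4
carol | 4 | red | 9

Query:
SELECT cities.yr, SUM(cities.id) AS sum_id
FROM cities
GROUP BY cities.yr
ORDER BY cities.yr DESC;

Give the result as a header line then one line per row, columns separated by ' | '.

After GROUP BY (4 rows):
cities.yr | sum_id
3 | 3
9 | 1
8 | 70
5 | 2
After ORDER BY (4 rows):
cities.yr | sum_id
9 | 1
8 | 70
5 | 2
3 | 3

== RESULT ==
cities.yr | sum_id
9 | 1
8 | 70
5 | 2
3 | 3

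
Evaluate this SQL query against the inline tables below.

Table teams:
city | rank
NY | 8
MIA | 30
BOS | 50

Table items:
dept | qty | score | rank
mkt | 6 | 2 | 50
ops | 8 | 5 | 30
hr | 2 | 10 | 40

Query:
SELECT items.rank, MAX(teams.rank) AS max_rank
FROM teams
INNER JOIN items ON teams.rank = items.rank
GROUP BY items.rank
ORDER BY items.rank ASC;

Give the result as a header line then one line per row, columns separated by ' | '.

After JOIN items (2 rows):
teams.city | teams.rank | items.dept | items.qty | items.score | items.rank
MIA | 30 | ops | 8 | 5 | 30
BOS | 50 | mkt | 6 | 2 | 50
After GROUP BY (2 rows):
items.rank | max_rank
30 | 30
50 | 50
After ORDER BY (2 rows):
items.rank | max_rank
30 | 30
50 | 50

== RESULT ==
items.rank | max_rank
30 | 30
50 | 50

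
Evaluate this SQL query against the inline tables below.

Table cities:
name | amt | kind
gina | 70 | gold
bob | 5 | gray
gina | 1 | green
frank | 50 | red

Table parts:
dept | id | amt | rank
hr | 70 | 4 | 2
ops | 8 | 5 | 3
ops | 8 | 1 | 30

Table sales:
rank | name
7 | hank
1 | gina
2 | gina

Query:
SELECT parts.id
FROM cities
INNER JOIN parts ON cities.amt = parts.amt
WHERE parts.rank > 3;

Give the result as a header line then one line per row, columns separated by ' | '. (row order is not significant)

== RESULT ==
parts.id
8

Derivation:
After JOIN parts (2 rows):
cities.name | cities.amt | cities.kind | parts.dept | parts.id | parts.amt | parts.rank
bob | 5 | gray | ops | 8 | 5 | 3
gina | 1 | green | ops | 8 | 1 | 30
After WHERE (1 rows):
cities.name | cities.amt | cities.kind | parts.dept | parts.id | parts.amt | parts.rank
gina | 1 | green | ops | 8 | 1 | 30
After SELECT (1 rows):
parts.id
8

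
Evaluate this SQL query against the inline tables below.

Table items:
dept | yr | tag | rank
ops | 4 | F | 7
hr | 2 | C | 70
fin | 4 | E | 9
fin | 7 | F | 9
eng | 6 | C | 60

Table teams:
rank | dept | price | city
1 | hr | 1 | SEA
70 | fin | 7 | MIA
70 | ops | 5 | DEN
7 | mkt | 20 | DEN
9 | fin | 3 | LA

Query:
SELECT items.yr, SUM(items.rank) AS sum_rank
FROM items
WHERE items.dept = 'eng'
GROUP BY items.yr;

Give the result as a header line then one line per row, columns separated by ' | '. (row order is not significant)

After WHERE (1 rows):
items.dept | items.yr | items.tag | items.rank
eng | 6 | C | 60
After GROUP BY (1 rows):
items.yr | sum_rank
6 | 60

== RESULT ==
items.yr | sum_rank
6 | 60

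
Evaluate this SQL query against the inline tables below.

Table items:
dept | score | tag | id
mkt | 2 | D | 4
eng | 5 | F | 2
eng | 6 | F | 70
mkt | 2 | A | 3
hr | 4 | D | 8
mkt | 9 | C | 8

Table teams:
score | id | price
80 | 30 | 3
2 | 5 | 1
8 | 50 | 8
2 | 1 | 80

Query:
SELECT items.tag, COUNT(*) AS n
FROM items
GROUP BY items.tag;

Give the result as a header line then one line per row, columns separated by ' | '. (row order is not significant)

== RESULT ==
items.tag | n
D | 2
F | 2
A | 1
C | 1

Derivation:
After GROUP BY (4 rows):
items.tag | n
D | 2
F | 2
A | 1
C | 1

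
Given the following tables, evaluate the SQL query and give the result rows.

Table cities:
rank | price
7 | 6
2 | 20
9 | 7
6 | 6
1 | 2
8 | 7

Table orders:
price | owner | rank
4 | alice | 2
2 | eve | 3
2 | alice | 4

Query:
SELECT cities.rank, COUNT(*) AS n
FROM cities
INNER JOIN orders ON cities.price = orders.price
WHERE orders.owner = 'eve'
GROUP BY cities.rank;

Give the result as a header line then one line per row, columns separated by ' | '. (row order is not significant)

== RESULT ==
cities.rank | n
1 | 1

Derivation:
After JOIN orders (2 rows):
cities.rank | cities.price | orders.price | orders.owner | orders.rank
1 | 2 | 2 | eve | 3
1 | 2 | 2 | alice | 4
After WHERE (1 rows):
cities.rank | cities.price | orders.price | orders.owner | orders.rank
1 | 2 | 2 | eve | 3
After GROUP BY (1 rows):
cities.rank | n
1 | 1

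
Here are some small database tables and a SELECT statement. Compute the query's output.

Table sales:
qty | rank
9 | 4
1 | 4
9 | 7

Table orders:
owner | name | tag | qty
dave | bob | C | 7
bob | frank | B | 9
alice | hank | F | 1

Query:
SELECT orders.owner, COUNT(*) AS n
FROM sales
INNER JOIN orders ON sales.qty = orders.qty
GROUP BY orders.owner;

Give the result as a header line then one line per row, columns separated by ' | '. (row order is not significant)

After JOIN orders (3 rows):
sales.qty | sales.rank | orders.owner | orders.name | orders.tag | orders.qty
9 | 4 | bob | frank | B | 9
1 | 4 | alice | hank | F | 1
9 | 7 | bob | frank | B | 9
After GROUP BY (2 rows):
orders.owner | n
bob | 2
alice | 1

== RESULT ==
orders.owner | n
bob | 2
alice | 1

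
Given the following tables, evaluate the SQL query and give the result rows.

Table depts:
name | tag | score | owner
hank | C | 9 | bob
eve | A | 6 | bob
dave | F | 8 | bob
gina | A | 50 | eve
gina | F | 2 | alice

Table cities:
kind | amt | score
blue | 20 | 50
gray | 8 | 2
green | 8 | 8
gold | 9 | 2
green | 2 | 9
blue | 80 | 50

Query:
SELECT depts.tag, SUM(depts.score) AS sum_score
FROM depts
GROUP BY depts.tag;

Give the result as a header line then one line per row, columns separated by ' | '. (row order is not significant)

== RESULT ==
depts.tag | sum_score
C | 9
A | 56
F | 10

Derivation:
After GROUP BY (3 rows):
depts.tag | sum_score
C | 9
A | 56
F | 10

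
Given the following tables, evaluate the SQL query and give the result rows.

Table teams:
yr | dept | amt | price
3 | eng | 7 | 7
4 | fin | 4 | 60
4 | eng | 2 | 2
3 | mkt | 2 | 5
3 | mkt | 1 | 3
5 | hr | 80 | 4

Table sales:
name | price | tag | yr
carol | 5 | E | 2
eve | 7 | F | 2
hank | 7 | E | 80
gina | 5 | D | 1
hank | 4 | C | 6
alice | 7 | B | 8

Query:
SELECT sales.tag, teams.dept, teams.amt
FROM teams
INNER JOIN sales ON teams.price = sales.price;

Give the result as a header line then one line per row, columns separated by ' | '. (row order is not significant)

== RESULT ==
sales.tag | teams.dept | teams.amt
F | eng | 7
E | eng | 7
B | eng | 7
E | mkt | 2
D | mkt | 2
C | hr | 80

Derivation:
After JOIN sales (6 rows):
teams.yr | teams.dept | teams.amt | teams.price | sales.name | sales.price | sales.tag | sales.yr
3 | eng | 7 | 7 | eve | 7 | F | 2
3 | eng | 7 | 7 | hank | 7 | E | 80
3 | eng | 7 | 7 | alice | 7 | B | 8
3 | mkt | 2 | 5 | carol | 5 | E | 2
3 | mkt | 2 | 5 | gina | 5 | D | 1
5 | hr | 80 | 4 | hank | 4 | C | 6
After SELECT (6 rows):
sales.tag | teams.dept | teams.amt
F | eng | 7
E | eng | 7
B | eng | 7
E | mkt | 2
D | mkt | 2
C | hr | 80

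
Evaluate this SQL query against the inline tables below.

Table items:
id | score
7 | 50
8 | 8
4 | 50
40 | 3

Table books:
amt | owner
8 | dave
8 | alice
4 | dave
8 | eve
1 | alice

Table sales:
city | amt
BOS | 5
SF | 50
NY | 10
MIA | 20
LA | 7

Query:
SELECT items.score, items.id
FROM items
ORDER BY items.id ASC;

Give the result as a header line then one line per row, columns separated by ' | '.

After SELECT (4 rows):
items.score | items.id
50 | 7
8 | 8
50 | 4
3 | 40
After ORDER BY (4 rows):
items.score | items.id
50 | 4
50 | 7
8 | 8
3 | 40

== RESULT ==
items.score | items.id
50 | 4
50 | 7
8 | 8
3 | 40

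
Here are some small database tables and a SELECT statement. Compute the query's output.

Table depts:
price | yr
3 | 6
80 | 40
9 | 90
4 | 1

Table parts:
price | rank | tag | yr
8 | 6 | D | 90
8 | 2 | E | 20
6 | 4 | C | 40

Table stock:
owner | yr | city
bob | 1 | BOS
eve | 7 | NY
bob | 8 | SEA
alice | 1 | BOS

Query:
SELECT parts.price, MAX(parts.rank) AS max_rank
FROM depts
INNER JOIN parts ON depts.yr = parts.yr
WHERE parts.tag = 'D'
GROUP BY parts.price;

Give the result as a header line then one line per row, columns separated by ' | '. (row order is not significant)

After JOIN parts (2 rows):
depts.price | depts.yr | parts.price | parts.rank | parts.tag | parts.yr
80 | 40 | 6 | 4 | C | 40
9 | 90 | 8 | 6 | D | 90
After WHERE (1 rows):
depts.price | depts.yr | parts.price | parts.rank | parts.tag | parts.yr
9 | 90 | 8 | 6 | D | 90
After GROUP BY (1 rows):
parts.price | max_rank
8 | 6

== RESULT ==
parts.price | max_rank
8 | 6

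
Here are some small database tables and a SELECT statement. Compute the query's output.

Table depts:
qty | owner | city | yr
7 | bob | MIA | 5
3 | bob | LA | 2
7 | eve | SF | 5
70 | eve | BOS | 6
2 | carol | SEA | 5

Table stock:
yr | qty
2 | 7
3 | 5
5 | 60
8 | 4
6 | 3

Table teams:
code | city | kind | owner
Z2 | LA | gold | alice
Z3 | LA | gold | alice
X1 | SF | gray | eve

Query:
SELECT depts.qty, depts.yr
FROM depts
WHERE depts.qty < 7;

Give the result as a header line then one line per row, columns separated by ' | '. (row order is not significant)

== RESULT ==
depts.qty | depts.yr
3 | 2
2 | 5

Derivation:
After WHERE (2 rows):
depts.qty | depts.owner | depts.city | depts.yr
3 | bob | LA | 2
2 | carol | SEA | 5
After SELECT (2 rows):
depts.qty | depts.yr
3 | 2
2 | 5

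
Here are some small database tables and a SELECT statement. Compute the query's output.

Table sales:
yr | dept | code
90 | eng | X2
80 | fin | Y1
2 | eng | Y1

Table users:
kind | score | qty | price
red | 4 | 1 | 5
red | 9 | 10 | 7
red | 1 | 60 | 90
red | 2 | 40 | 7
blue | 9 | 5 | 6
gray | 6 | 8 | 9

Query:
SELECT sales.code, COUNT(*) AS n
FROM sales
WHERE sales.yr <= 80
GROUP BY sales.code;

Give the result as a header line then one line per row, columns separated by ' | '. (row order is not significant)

== RESULT ==
sales.code | n
Y1 | 2

Derivation:
After WHERE (2 rows):
sales.yr | sales.dept | sales.code
80 | fin | Y1
2 | eng | Y1
After GROUP BY (1 rows):
sales.code | n
Y1 | 2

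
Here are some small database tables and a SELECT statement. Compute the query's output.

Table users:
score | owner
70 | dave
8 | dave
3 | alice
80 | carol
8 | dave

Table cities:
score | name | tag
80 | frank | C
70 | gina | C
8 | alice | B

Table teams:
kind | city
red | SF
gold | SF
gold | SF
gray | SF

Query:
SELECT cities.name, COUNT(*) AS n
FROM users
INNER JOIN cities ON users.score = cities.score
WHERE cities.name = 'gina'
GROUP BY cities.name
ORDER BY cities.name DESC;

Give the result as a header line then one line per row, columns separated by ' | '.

== RESULT ==
cities.name | n
gina | 1

Derivation:
After JOIN cities (4 rows):
users.score | users.owner | cities.score | cities.name | cities.tag
70 | dave | 70 | gina | C
8 | dave | 8 | alice | B
80 | carol | 80 | frank | C
8 | dave | 8 | alice | B
After WHERE (1 rows):
users.score | users.owner | cities.score | cities.name | cities.tag
70 | dave | 70 | gina | C
After GROUP BY (1 rows):
cities.name | n
gina | 1
After ORDER BY (1 rows):
cities.name | n
gina | 1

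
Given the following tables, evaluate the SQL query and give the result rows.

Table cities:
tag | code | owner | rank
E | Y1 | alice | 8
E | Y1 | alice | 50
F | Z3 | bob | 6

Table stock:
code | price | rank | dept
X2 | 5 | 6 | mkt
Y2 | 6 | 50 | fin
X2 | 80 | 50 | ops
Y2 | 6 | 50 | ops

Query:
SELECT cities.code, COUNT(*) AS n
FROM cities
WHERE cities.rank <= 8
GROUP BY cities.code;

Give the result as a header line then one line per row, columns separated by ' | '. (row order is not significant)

After WHERE (2 rows):
cities.tag | cities.code | cities.owner | cities.rank
E | Y1 | alice | 8
F | Z3 | bob | 6
After GROUP BY (2 rows):
cities.code | n
Y1 | 1
Z3 | 1

== RESULT ==
cities.code | n
Y1 | 1
Z3 | 1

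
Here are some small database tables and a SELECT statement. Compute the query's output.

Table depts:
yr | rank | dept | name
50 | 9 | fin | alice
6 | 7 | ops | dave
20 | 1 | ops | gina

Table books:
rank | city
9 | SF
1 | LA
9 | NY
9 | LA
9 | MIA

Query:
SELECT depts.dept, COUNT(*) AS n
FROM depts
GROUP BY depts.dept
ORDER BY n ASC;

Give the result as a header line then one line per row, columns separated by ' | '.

After GROUP BY (2 rows):
depts.dept | n
fin | 1
ops | 2
After ORDER BY (2 rows):
depts.dept | n
fin | 1
ops | 2

== RESULT ==
depts.dept | n
fin | 1
ops | 2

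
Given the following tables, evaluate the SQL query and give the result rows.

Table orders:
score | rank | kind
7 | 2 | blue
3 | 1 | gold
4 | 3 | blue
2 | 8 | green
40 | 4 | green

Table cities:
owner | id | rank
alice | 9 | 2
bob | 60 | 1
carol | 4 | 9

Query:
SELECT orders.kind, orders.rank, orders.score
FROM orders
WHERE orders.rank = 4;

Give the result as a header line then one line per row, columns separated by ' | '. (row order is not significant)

== RESULT ==
orders.kind | orders.rank | orders.score
green | 4 | 40

Derivation:
After WHERE (1 rows):
orders.score | orders.rank | orders.kind
40 | 4 | green
After SELECT (1 rows):
orders.kind | orders.rank | orders.score
green | 4 | 40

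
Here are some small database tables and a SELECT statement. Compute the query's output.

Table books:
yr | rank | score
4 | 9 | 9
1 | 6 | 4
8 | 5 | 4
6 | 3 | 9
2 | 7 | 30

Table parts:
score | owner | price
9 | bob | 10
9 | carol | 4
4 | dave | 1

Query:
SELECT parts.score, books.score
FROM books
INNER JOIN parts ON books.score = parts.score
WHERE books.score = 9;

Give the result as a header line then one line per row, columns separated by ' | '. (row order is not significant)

After JOIN parts (6 rows):
books.yr | books.rank | books.score | parts.score | parts.owner | parts.price
4 | 9 | 9 | 9 | bob | 10
4 | 9 | 9 | 9 | carol | 4
1 | 6 | 4 | 4 | dave | 1
8 | 5 | 4 | 4 | dave | 1
6 | 3 | 9 | 9 | bob | 10
6 | 3 | 9 | 9 | carol | 4
After WHERE (4 rows):
books.yr | books.rank | books.score | parts.score | parts.owner | parts.price
4 | 9 | 9 | 9 | bob | 10
4 | 9 | 9 | 9 | carol | 4
6 | 3 | 9 | 9 | bob | 10
6 | 3 | 9 | 9 | carol | 4
After SELECT (4 rows):
parts.score | books.score
9 | 9
9 | 9
9 | 9
9 | 9

== RESULT ==
parts.score | books.score
9 | 9
9 | 9
9 | 9
9 | 9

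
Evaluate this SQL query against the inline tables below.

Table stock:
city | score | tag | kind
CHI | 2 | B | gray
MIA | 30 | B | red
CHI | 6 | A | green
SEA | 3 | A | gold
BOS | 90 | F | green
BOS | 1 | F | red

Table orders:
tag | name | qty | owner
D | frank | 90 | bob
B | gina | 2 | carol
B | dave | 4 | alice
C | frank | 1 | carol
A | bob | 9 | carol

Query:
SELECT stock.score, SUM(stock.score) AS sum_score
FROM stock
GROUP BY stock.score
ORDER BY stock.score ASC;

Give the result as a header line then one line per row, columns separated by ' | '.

After GROUP BY (6 rows):
stock.score | sum_score
2 | 2
30 | 30
6 | 6
3 | 3
90 | 90
1 | 1
After ORDER BY (6 rows):
stock.score | sum_score
1 | 1
2 | 2
3 | 3
6 | 6
30 | 30
90 | 90

== RESULT ==
stock.score | sum_score
1 | 1
2 | 2
3 | 3
6 | 6
30 | 30
90 | 90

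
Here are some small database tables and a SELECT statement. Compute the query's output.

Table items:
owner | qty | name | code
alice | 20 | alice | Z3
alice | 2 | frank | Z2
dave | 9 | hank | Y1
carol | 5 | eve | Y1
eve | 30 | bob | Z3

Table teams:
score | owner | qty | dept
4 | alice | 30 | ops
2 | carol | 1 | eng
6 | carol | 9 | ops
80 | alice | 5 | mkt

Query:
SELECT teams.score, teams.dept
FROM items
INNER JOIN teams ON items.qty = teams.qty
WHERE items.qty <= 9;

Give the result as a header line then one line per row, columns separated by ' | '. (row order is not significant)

== RESULT ==
teams.score | teams.dept
6 | ops
80 | mkt

Derivation:
After JOIN teams (3 rows):
items.owner | items.qty | items.name | items.code | teams.score | teams.owner | teams.qty | teams.dept
dave | 9 | hank | Y1 | 6 | carol | 9 | ops
carol | 5 | eve | Y1 | 80 | alice | 5 | mkt
eve | 30 | bob | Z3 | 4 | alice | 30 | ops
After WHERE (2 rows):
items.owner | items.qty | items.name | items.code | teams.score | teams.owner | teams.qty | teams.dept
dave | 9 | hank | Y1 | 6 | carol | 9 | ops
carol | 5 | eve | Y1 | 80 | alice | 5 | mkt
After SELECT (2 rows):
teams.score | teams.dept
6 | ops
80 | mkt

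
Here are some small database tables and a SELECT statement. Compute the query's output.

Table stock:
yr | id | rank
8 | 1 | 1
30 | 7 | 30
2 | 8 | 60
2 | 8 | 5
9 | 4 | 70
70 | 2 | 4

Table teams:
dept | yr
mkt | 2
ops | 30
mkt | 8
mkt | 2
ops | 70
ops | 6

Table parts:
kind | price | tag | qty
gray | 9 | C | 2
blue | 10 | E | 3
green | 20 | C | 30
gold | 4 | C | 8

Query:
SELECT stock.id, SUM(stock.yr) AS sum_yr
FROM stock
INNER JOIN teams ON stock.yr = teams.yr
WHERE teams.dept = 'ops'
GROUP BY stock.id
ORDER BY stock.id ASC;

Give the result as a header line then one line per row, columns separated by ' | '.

After JOIN teams (7 rows):
stock.yr | stock.id | stock.rank | teams.dept | teams.yr
8 | 1 | 1 | mkt | 8
30 | 7 | 30 | ops | 30
2 | 8 | 60 | mkt | 2
2 | 8 | 60 | mkt | 2
2 | 8 | 5 | mkt | 2
2 | 8 | 5 | mkt | 2
70 | 2 | 4 | ops | 70
After WHERE (2 rows):
stock.yr | stock.id | stock.rank | teams.dept | teams.yr
30 | 7 | 30 | ops | 30
70 | 2 | 4 | ops | 70
After GROUP BY (2 rows):
stock.id | sum_yr
7 | 30
2 | 70
After ORDER BY (2 rows):
stock.id | sum_yr
2 | 70
7 | 30

== RESULT ==
stock.id | sum_yr
2 | 70
7 | 30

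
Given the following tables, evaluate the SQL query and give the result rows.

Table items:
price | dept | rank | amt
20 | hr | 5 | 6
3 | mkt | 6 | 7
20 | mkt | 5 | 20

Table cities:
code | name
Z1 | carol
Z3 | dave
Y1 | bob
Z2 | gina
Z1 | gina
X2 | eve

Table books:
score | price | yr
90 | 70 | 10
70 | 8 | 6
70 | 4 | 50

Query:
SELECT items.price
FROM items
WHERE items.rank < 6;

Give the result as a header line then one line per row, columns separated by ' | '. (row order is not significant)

== RESULT ==
items.price
20
20

Derivation:
After WHERE (2 rows):
items.price | items.dept | items.rank | items.amt
20 | hr | 5 | 6
20 | mkt | 5 | 20
After SELECT (2 rows):
items.price
20
20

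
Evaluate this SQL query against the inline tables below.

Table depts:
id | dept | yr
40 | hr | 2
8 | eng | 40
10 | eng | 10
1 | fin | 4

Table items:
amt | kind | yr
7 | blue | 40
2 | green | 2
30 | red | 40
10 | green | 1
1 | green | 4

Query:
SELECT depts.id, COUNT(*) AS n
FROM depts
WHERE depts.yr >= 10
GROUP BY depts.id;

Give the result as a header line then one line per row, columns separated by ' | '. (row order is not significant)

After WHERE (2 rows):
depts.id | depts.dept | depts.yr
8 | eng | 40
10 | eng | 10
After GROUP BY (2 rows):
depts.id | n
8 | 1
10 | 1

== RESULT ==
depts.id | n
8 | 1
10 | 1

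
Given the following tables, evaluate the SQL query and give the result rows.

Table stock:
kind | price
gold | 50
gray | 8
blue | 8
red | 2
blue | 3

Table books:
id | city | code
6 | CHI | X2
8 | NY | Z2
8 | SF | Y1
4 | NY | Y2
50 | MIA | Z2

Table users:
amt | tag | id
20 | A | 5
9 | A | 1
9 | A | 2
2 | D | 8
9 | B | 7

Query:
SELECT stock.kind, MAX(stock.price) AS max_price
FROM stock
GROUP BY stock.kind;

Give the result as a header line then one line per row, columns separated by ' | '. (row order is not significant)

After GROUP BY (4 rows):
stock.kind | max_price
gold | 50
gray | 8
blue | 8
red | 2

== RESULT ==
stock.kind | max_price
gold | 50
gray | 8
blue | 8
red | 2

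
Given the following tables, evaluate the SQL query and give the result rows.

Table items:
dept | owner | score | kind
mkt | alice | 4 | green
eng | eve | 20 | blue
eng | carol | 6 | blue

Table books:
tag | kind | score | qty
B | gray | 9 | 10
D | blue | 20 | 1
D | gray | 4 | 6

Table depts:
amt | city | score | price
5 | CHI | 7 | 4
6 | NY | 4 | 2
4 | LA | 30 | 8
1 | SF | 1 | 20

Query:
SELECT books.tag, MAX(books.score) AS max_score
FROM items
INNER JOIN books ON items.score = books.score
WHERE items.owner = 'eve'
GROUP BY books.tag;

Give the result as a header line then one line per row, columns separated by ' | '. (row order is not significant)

After JOIN books (2 rows):
items.dept | items.owner | items.score | items.kind | books.tag | books.kind | books.score | books.qty
mkt | alice | 4 | green | D | gray | 4 | 6
eng | eve | 20 | blue | D | blue | 20 | 1
After WHERE (1 rows):
items.dept | items.owner | items.score | items.kind | books.tag | books.kind | books.score | books.qty
eng | eve | 20 | blue | D | blue | 20 | 1
After GROUP BY (1 rows):
books.tag | max_score
D | 20

== RESULT ==
books.tag | max_score
D | 20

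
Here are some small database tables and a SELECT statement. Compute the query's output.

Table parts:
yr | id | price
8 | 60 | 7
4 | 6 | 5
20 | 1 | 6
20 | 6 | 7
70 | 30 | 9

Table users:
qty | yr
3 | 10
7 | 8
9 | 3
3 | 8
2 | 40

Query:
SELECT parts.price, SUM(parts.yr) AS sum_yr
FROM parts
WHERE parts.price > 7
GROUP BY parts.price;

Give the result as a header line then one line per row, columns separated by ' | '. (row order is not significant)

After WHERE (1 rows):
parts.yr | parts.id | parts.price
70 | 30 | 9
After GROUP BY (1 rows):
parts.price | sum_yr
9 | 70

== RESULT ==
parts.price | sum_yr
9 | 70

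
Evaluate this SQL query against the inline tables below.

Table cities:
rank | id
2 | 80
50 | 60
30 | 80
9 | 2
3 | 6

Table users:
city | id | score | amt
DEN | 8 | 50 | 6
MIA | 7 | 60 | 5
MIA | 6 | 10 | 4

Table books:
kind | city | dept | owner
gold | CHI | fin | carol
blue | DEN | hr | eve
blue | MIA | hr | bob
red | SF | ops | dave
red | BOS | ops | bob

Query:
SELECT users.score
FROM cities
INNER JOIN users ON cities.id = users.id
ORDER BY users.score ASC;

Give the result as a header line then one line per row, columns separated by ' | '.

After JOIN users (1 rows):
cities.rank | cities.id | users.city | users.id | users.score | users.amt
3 | 6 | MIA | 6 | 10 | 4
After SELECT (1 rows):
users.score
10
After ORDER BY (1 rows):
users.score
10

== RESULT ==
users.score
10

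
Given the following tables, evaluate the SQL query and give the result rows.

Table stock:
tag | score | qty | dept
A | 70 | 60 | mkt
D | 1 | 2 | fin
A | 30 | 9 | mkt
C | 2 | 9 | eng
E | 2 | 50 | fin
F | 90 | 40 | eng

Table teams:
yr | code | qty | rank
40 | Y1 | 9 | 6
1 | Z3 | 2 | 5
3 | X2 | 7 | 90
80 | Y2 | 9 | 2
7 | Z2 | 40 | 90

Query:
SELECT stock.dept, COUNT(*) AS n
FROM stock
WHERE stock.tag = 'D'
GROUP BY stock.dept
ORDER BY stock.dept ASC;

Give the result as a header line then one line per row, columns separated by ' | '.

After WHERE (1 rows):
stock.tag | stock.score | stock.qty | stock.dept
D | 1 | 2 | fin
After GROUP BY (1 rows):
stock.dept | n
fin | 1
After ORDER BY (1 rows):
stock.dept | n
fin | 1

== RESULT ==
stock.dept | n
fin | 1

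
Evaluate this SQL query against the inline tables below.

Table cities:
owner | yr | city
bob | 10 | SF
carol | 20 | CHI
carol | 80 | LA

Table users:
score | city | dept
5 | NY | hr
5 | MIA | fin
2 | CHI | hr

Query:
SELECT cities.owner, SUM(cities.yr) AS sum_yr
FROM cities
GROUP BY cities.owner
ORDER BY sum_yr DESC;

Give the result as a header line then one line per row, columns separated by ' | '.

After GROUP BY (2 rows):
cities.owner | sum_yr
bob | 10
carol | 100
After ORDER BY (2 rows):
cities.owner | sum_yr
carol | 100
bob | 10

== RESULT ==
cities.owner | sum_yr
carol | 100
bob | 10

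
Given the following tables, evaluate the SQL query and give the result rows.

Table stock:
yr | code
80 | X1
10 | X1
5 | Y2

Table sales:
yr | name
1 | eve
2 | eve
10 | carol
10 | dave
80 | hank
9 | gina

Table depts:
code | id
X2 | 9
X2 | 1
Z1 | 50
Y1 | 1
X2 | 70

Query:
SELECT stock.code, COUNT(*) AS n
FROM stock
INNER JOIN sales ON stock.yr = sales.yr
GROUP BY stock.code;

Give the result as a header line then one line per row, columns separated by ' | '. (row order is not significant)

== RESULT ==
stock.code | n
X1 | 3

Derivation:
After JOIN sales (3 rows):
stock.yr | stock.code | sales.yr | sales.name
80 | X1 | 80 | hank
10 | X1 | 10 | carol
10 | X1 | 10 | dave
After GROUP BY (1 rows):
stock.code | n
X1 | 3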